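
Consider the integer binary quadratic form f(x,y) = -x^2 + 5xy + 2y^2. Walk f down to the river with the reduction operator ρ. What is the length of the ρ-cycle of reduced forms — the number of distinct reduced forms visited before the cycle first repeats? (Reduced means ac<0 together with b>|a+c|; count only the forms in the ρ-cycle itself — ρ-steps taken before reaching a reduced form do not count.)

D = 33, ⌊√D⌋ = 5
river: ρ → (2,3,-3)
river: ρ → (-3,3,2)
river: ρ → (2,5,-1)
river: ρ → (-1,5,2)
ρ-cycle length = 4 (tail of 0 descent steps not counted)

4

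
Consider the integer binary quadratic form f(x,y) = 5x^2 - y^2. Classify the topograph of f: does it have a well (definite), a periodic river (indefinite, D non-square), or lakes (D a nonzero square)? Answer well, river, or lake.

D = b²−4ac = 0² − 4·5·(-1) = 20
D > 0 non-square ⇒ indefinite ⇒ periodic river

river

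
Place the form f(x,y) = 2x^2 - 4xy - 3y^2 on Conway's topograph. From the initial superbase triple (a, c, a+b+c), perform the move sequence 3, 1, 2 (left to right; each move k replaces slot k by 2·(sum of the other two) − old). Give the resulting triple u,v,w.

start (2,-3,-5) = (f(1,0),f(0,1),f(1,1))
replace slot 3: 2·(2+(-3)) − (-5) = 3 → (2,-3,3)
replace slot 1: 2·((-3)+3) − 2 = -2 → (-2,-3,3)
replace slot 2: 2·((-2)+3) − (-3) = 5 → (-2,5,3)

-2,5,3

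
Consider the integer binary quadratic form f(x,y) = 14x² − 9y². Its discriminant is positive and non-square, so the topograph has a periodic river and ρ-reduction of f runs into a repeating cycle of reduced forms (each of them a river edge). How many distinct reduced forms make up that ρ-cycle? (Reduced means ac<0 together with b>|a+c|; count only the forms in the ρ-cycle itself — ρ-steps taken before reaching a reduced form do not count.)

D = 504, ⌊√D⌋ = 22
descent: ρ → (-9,18,5)  [lands on river]
river: ρ → (5,22,-1)
river: ρ → (-1,22,5)
river: ρ → (5,18,-9)
ρ-cycle length = 4 (tail of 1 descent step not counted)

4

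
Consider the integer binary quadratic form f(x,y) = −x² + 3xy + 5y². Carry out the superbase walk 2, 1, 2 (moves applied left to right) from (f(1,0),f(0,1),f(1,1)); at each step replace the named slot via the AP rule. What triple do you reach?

start (-1,5,7) = (f(1,0),f(0,1),f(1,1))
replace slot 2: 2·((-1)+7) − 5 = 7 → (-1,7,7)
replace slot 1: 2·(7+7) − (-1) = 29 → (29,7,7)
replace slot 2: 2·(29+7) − 7 = 65 → (29,65,7)

29,65,7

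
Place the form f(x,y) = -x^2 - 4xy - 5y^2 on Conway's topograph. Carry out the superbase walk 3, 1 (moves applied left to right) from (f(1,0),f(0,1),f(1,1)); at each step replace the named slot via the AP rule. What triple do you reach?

start (-1,-5,-10) = (f(1,0),f(0,1),f(1,1))
replace slot 3: 2·((-1)+(-5)) − (-10) = -2 → (-1,-5,-2)
replace slot 1: 2·((-5)+(-2)) − (-1) = -13 → (-13,-5,-2)

-13,-5,-2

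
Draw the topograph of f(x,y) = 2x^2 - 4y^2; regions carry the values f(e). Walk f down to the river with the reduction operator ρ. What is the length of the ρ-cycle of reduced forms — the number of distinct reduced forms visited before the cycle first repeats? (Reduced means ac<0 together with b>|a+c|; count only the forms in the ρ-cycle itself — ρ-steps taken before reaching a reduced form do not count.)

D = 32, ⌊√D⌋ = 5
descent: ρ → (-4,0,2)
descent: ρ → (2,4,-2)  [lands on river]
river: ρ → (-2,4,2)
ρ-cycle length = 2 (tail of 2 descent steps not counted)

2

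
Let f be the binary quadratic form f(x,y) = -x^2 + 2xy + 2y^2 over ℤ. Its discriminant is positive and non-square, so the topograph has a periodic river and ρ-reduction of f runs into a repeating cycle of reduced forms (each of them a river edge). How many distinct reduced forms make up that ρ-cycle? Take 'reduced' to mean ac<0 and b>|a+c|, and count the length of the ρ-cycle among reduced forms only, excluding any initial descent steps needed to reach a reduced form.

D = 12, ⌊√D⌋ = 3
river: ρ → (2,2,-1)
river: ρ → (-1,2,2)
ρ-cycle length = 2 (tail of 0 descent steps not counted)

2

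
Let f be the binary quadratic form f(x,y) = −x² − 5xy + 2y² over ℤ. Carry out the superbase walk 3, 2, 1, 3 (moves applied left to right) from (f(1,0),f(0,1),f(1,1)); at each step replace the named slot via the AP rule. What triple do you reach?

start (-1,2,-4) = (f(1,0),f(0,1),f(1,1))
replace slot 3: 2·((-1)+2) − (-4) = 6 → (-1,2,6)
replace slot 2: 2·((-1)+6) − 2 = 8 → (-1,8,6)
replace slot 1: 2·(8+6) − (-1) = 29 → (29,8,6)
replace slot 3: 2·(29+8) − 6 = 68 → (29,8,68)

29,8,68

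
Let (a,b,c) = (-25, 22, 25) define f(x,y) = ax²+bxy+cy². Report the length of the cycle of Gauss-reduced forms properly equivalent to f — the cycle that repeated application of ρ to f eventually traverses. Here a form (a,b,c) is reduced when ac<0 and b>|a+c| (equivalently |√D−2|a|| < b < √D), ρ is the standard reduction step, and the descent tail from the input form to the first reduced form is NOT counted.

D = 2984, ⌊√D⌋ = 54
river: ρ → (25,28,-22)
river: ρ → (-22,16,31)
river: ρ → (31,46,-7)
river: ρ → (-7,52,10)
river: ρ → (10,48,-17)
river: ρ → (-17,54,1)
river: ρ → (1,54,-17)
river: ρ → (-17,48,10)
river: ρ → (10,52,-7)
river: ρ → (-7,46,31)
river: ρ → (31,16,-22)
river: ρ → (-22,28,25)
river: ρ → (25,22,-25)
river: ρ → (-25,28,22)
river: ρ → (22,16,-31)
river: ρ → (-31,46,7)
river: ρ → (7,52,-10)
river: ρ → (-10,48,17)
river: ρ → (17,54,-1)
river: ρ → (-1,54,17)
river: ρ → (17,48,-10)
river: ρ → (-10,52,7)
river: ρ → (7,46,-31)
river: ρ → (-31,16,22)
river: ρ → (22,28,-25)
river: ρ → (-25,22,25)
ρ-cycle length = 26 (tail of 0 descent steps not counted)

26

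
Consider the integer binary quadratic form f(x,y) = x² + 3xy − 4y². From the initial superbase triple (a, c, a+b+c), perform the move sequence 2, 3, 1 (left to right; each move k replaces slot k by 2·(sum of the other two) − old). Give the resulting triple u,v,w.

start (1,-4,0) = (f(1,0),f(0,1),f(1,1))
replace slot 2: 2·(1+0) − (-4) = 6 → (1,6,0)
replace slot 3: 2·(1+6) − 0 = 14 → (1,6,14)
replace slot 1: 2·(6+14) − 1 = 39 → (39,6,14)

39,6,14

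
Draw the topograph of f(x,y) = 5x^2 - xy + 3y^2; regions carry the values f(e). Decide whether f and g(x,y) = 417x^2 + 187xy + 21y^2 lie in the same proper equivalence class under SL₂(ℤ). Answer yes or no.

D₁ = -59, D₂ = -59
f: flip: (5,-1,3)→(3,1,5)
f: reduced (well bottom): (3,1,5) with a≤c, −a<b≤a
g: flip: (417,187,21)→(21,-187,417)
g: translate: b→-19 (≡-187 mod 42), so (21,-187,417)→(21,-19,5)
g: flip: (21,-19,5)→(5,19,21)
g: translate: b→-1 (≡19 mod 10), so (5,19,21)→(5,-1,3)
g: flip: (5,-1,3)→(3,1,5)
g: reduced (well bottom): (3,1,5) with a≤c, −a<b≤a
reduced forms (3, 1, 5) vs (3, 1, 5) ⇒ equivalent

yes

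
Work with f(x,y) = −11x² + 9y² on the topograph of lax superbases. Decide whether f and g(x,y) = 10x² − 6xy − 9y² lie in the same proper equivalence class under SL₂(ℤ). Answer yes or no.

D₁ = 396, D₂ = 396
river cycle of f (length 2): (9, 18, -2), (-2, 18, 9)
river cycle of g (length 4): (-9, 6, 10), (10, 14, -5), (-5, 16, 7), (7, 12, -9)
cycles differ ⇒ inequivalent

no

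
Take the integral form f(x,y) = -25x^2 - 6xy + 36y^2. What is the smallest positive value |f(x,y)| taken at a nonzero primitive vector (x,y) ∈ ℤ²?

descent: ρ → (36,6,-25)
descent: ρ → (-25,44,17)  [lands on river]
river: ρ → (17,58,-4)
river: ρ → (-4,54,45)
river: ρ → (45,36,-13)
river: ρ → (-13,42,36)
river: ρ → (36,30,-19)
river: ρ → (-19,46,20)
river: ρ → (20,34,-31)
river: ρ → (-31,28,23)
river: ρ → (23,18,-36)
river: ρ → (-36,54,5)
river: ρ → (5,56,-25)
closes: descent 2, river 12
min |a| on river = 4

4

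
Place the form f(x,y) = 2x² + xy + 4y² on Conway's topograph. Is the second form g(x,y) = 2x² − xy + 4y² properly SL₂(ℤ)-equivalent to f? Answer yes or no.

D₁ = -31, D₂ = -31
f: reduced (well bottom): (2,1,4) with a≤c, −a<b≤a
g: reduced (well bottom): (2,-1,4) with a≤c, −a<b≤a
reduced forms (2, 1, 4) vs (2, -1, 4) ⇒ inequivalent

no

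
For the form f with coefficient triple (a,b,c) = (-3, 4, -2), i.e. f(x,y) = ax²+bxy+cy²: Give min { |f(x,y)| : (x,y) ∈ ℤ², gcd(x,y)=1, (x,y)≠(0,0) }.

translate: b→2 (≡-4 mod 6), so (3,-4,2)→(3,2,1)
flip: (3,2,1)→(1,-2,3)
translate: b→0 (≡-2 mod 2), so (1,-2,3)→(1,0,2)
reduced (well bottom): (1,0,2) with a≤c, −a<b≤a
well minimum |f| = |-1| = 1 (negative-definite)

1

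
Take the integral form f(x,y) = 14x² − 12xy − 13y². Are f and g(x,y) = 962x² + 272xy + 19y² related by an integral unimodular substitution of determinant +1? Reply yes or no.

D₁ = 872, D₂ = 872
river cycle of f (length 14): (-13, 12, 14), (14, 16, -11), (-11, 28, 2), (2, 28, -11), (-11, 16, 14), (14, 12, -13), (-13, 14, 13), (13, 12, -14), (-14, 16, 11), (11, 28, -2), … (4 more)
river cycle of g (length 14): (-11, 28, 2), (2, 28, -11), (-11, 16, 14), (14, 12, -13), (-13, 14, 13), (13, 12, -14), (-14, 16, 11), (11, 28, -2), (-2, 28, 11), (11, 16, -14), … (4 more)
cycles coincide ⇒ equivalent

yes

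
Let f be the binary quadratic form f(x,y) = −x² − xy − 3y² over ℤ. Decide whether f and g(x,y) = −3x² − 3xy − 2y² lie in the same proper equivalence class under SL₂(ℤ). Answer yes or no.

D₁ = -11, D₂ = -15
discriminants differ ⇒ not SL₂(ℤ)-equivalent

no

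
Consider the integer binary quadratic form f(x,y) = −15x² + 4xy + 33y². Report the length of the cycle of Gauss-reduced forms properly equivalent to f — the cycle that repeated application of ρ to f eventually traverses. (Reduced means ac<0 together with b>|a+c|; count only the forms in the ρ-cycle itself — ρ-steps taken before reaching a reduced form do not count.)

D = 1996, ⌊√D⌋ = 44
descent: ρ → (33,-4,-15)
descent: ρ → (-15,34,14)  [lands on river]
river: ρ → (14,22,-27)
river: ρ → (-27,32,9)
river: ρ → (9,40,-11)
river: ρ → (-11,26,30)
river: ρ → (30,34,-7)
river: ρ → (-7,36,25)
river: ρ → (25,14,-18)
river: ρ → (-18,22,21)
river: ρ → (21,20,-19)
river: ρ → (-19,18,22)
river: ρ → (22,26,-15)
ρ-cycle length = 12 (tail of 2 descent steps not counted)

12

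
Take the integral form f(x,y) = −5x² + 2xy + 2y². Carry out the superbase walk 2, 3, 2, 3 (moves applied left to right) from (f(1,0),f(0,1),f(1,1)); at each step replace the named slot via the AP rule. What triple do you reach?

start (-5,2,-1) = (f(1,0),f(0,1),f(1,1))
replace slot 2: 2·((-5)+(-1)) − 2 = -14 → (-5,-14,-1)
replace slot 3: 2·((-5)+(-14)) − (-1) = -37 → (-5,-14,-37)
replace slot 2: 2·((-5)+(-37)) − (-14) = -70 → (-5,-70,-37)
replace slot 3: 2·((-5)+(-70)) − (-37) = -113 → (-5,-70,-113)

-5,-70,-113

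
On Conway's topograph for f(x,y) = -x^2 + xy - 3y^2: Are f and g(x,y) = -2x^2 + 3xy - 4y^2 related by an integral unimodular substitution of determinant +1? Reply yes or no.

D₁ = -11, D₂ = -23
discriminants differ ⇒ not SL₂(ℤ)-equivalent

no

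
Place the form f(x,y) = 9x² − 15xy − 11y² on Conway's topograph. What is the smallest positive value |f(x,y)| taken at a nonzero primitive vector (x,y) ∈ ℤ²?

descent: ρ → (-11,15,9)  [lands on river]
river: ρ → (9,21,-5)
river: ρ → (-5,19,13)
river: ρ → (13,7,-11)
closes: descent 1, river 4
min |a| on river = 5

5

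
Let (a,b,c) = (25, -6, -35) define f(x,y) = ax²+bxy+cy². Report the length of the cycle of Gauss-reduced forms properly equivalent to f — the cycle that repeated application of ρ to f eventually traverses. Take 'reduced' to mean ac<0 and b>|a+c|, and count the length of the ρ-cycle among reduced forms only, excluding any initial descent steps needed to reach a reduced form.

D = 3536, ⌊√D⌋ = 59
descent: ρ → (-35,6,25)
descent: ρ → (25,44,-16)  [lands on river]
river: ρ → (-16,52,13)
river: ρ → (13,52,-16)
river: ρ → (-16,44,25)
river: ρ → (25,56,-4)
river: ρ → (-4,56,25)
ρ-cycle length = 6 (tail of 2 descent steps not counted)

6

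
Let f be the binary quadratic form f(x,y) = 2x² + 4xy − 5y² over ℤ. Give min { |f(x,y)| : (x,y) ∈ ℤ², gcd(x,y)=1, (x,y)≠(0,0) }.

river: ρ → (-5,6,1)
river: ρ → (1,6,-5)
river: ρ → (-5,4,2)
river: ρ → (2,4,-5)
closes: descent 0, river 4
min |a| on river = 1

1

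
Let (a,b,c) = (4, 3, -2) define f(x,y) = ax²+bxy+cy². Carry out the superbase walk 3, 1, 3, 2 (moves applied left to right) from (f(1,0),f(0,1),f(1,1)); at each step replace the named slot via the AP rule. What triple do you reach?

start (4,-2,5) = (f(1,0),f(0,1),f(1,1))
replace slot 3: 2·(4+(-2)) − 5 = -1 → (4,-2,-1)
replace slot 1: 2·((-2)+(-1)) − 4 = -10 → (-10,-2,-1)
replace slot 3: 2·((-10)+(-2)) − (-1) = -23 → (-10,-2,-23)
replace slot 2: 2·((-10)+(-23)) − (-2) = -64 → (-10,-64,-23)

-10,-64,-23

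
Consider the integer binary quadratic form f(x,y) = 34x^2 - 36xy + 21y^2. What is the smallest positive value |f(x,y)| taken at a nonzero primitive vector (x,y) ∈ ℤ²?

translate: b→32 (≡-36 mod 68), so (34,-36,21)→(34,32,19)
flip: (34,32,19)→(19,-32,34)
translate: b→6 (≡-32 mod 38), so (19,-32,34)→(19,6,21)
reduced (well bottom): (19,6,21) with a≤c, −a<b≤a
well minimum = a = 19

19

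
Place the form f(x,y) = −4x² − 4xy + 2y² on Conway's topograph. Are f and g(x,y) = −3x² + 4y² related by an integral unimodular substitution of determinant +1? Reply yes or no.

D₁ = 48, D₂ = 48
river cycle of f (length 2): (2, 4, -4), (-4, 4, 2)
river cycle of g (length 2): (-3, 6, 1), (1, 6, -3)
cycles differ ⇒ inequivalent

no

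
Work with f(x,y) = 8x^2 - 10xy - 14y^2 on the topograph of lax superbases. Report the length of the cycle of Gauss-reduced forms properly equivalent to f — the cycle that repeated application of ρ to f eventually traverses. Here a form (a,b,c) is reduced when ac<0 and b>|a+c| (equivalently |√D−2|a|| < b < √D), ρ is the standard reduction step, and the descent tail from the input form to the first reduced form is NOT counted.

D = 548, ⌊√D⌋ = 23
descent: ρ → (-14,10,8)  [lands on river]
river: ρ → (8,22,-2)
river: ρ → (-2,22,8)
river: ρ → (8,10,-14)
river: ρ → (-14,18,4)
river: ρ → (4,22,-4)
river: ρ → (-4,18,14)
river: ρ → (14,10,-8)
river: ρ → (-8,22,2)
river: ρ → (2,22,-8)
river: ρ → (-8,10,14)
river: ρ → (14,18,-4)
river: ρ → (-4,22,4)
river: ρ → (4,18,-14)
ρ-cycle length = 14 (tail of 1 descent step not counted)

14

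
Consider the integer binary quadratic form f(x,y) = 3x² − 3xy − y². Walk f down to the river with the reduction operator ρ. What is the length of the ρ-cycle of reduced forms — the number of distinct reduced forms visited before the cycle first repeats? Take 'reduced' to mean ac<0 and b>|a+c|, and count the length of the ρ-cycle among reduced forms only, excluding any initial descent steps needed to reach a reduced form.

D = 21, ⌊√D⌋ = 4
descent: ρ → (-1,3,3)  [lands on river]
river: ρ → (3,3,-1)
ρ-cycle length = 2 (tail of 1 descent step not counted)

2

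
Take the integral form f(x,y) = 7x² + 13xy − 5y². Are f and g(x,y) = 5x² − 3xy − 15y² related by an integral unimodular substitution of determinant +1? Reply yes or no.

D₁ = 309, D₂ = 309
river cycle of f (length 6): (-5, 17, 1), (1, 17, -5), (-5, 13, 7), (7, 15, -3), (-3, 15, 7), (7, 13, -5)
river cycle of g (length 6): (5, 17, -1), (-1, 17, 5), (5, 13, -7), (-7, 15, 3), (3, 15, -7), (-7, 13, 5)
cycles differ ⇒ inequivalent

no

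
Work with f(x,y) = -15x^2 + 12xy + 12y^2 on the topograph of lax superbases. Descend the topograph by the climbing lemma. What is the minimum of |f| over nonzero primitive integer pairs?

river: ρ → (12,12,-15)
river: ρ → (-15,18,9)
river: ρ → (9,18,-15)
river: ρ → (-15,12,12)
closes: descent 0, river 4
min |a| on river = 9

9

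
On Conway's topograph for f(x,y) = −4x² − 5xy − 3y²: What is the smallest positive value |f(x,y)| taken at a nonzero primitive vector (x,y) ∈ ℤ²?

translate: b→-3 (≡5 mod 8), so (4,5,3)→(4,-3,2)
flip: (4,-3,2)→(2,3,4)
translate: b→-1 (≡3 mod 4), so (2,3,4)→(2,-1,3)
reduced (well bottom): (2,-1,3) with a≤c, −a<b≤a
well minimum |f| = |-2| = 2 (negative-definite)

2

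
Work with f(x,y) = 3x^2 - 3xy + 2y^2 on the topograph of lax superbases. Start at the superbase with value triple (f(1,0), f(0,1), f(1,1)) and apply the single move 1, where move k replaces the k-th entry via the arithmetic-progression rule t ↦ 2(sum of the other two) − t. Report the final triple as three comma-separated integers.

start (3,2,2) = (f(1,0),f(0,1),f(1,1))
replace slot 1: 2·(2+2) − 3 = 5 → (5,2,2)

5,2,2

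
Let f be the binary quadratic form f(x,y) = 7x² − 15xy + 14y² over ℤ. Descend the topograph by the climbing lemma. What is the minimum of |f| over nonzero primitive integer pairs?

translate: b→-1 (≡-15 mod 14), so (7,-15,14)→(7,-1,6)
flip: (7,-1,6)→(6,1,7)
reduced (well bottom): (6,1,7) with a≤c, −a<b≤a
well minimum = a = 6

6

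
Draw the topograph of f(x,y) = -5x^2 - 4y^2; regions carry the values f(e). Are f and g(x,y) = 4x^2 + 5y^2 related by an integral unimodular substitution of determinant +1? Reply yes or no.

D₁ = -80, D₂ = -80
f is negative-definite; reduce −f:
−f: flip: (5,0,4)→(4,0,5)
−f: reduced (well bottom): (4,0,5) with a≤c, −a<b≤a
flip sign back: reduced form of f is (-4,0,-5)
g: reduced (well bottom): (4,0,5) with a≤c, −a<b≤a
reduced forms (-4, 0, -5) vs (4, 0, 5) ⇒ inequivalent

no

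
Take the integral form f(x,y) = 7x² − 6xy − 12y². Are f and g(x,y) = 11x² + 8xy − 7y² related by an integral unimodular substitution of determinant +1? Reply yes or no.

D₁ = 372, D₂ = 372
river cycle of f (length 10): (-12, 6, 7), (7, 8, -11), (-11, 14, 4), (4, 18, -3), (-3, 18, 4), (4, 14, -11), (-11, 8, 7), (7, 6, -12), (-12, 18, 1), (1, 18, -12)
river cycle of g (length 10): (-7, 6, 12), (12, 18, -1), (-1, 18, 12), (12, 6, -7), (-7, 8, 11), (11, 14, -4), (-4, 18, 3), (3, 18, -4), (-4, 14, 11), (11, 8, -7)
cycles differ ⇒ inequivalent

no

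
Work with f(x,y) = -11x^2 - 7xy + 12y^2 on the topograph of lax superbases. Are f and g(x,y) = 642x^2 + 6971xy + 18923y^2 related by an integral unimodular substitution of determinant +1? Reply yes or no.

D₁ = 577, D₂ = 577
river cycle of f (length 10): (12, 7, -11), (-11, 15, 8), (8, 17, -9), (-9, 19, 6), (6, 17, -12), (-12, 7, 11), (11, 15, -8), (-8, 17, 9), (9, 19, -6), (-6, 17, 12)
river cycle of g (length 10): (12, 7, -11), (-11, 15, 8), (8, 17, -9), (-9, 19, 6), (6, 17, -12), (-12, 7, 11), (11, 15, -8), (-8, 17, 9), (9, 19, -6), (-6, 17, 12)
cycles coincide ⇒ equivalent

yes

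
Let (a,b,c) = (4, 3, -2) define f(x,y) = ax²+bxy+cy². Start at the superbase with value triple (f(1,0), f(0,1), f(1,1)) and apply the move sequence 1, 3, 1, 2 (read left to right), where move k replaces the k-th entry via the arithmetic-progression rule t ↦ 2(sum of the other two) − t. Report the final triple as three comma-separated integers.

start (4,-2,5) = (f(1,0),f(0,1),f(1,1))
replace slot 1: 2·((-2)+5) − 4 = 2 → (2,-2,5)
replace slot 3: 2·(2+(-2)) − 5 = -5 → (2,-2,-5)
replace slot 1: 2·((-2)+(-5)) − 2 = -16 → (-16,-2,-5)
replace slot 2: 2·((-16)+(-5)) − (-2) = -40 → (-16,-40,-5)

-16,-40,-5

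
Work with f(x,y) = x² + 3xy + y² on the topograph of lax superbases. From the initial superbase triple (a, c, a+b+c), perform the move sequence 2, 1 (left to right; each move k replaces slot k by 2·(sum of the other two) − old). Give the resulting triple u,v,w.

start (1,1,5) = (f(1,0),f(0,1),f(1,1))
replace slot 2: 2·(1+5) − 1 = 11 → (1,11,5)
replace slot 1: 2·(11+5) − 1 = 31 → (31,11,5)

31,11,5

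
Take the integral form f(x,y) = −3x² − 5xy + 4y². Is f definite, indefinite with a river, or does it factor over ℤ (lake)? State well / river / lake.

D = b²−4ac = (-5)² − 4·(-3)·4 = 73
D > 0 non-square ⇒ indefinite ⇒ periodic river

river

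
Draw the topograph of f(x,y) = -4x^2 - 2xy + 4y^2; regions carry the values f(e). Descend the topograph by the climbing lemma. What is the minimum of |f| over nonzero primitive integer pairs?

descent: ρ → (4,2,-4)  [lands on river]
river: ρ → (-4,6,2)
river: ρ → (2,6,-4)
river: ρ → (-4,2,4)
river: ρ → (4,6,-2)
river: ρ → (-2,6,4)
closes: descent 1, river 6
min |a| on river = 2

2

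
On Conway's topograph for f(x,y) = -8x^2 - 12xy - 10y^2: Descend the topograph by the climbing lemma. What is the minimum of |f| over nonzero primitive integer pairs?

translate: b→-4 (≡12 mod 16), so (8,12,10)→(8,-4,6)
flip: (8,-4,6)→(6,4,8)
reduced (well bottom): (6,4,8) with a≤c, −a<b≤a
well minimum |f| = |-6| = 6 (negative-definite)

6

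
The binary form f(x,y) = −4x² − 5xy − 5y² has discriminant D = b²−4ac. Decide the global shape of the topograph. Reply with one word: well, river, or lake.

D = b²−4ac = (-5)² − 4·(-4)·(-5) = -55
D < 0 ⇒ definite ⇒ every region one sign ⇒ single well

well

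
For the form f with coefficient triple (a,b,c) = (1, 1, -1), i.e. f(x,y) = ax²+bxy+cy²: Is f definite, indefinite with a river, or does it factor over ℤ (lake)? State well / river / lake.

D = b²−4ac = 1² − 4·1·(-1) = 5
D > 0 non-square ⇒ indefinite ⇒ periodic river

river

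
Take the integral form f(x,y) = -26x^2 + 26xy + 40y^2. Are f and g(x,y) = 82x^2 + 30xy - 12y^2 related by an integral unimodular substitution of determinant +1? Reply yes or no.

D₁ = 4836, D₂ = 4836
river cycle of f (length 16): (40, 54, -12), (-12, 66, 10), (10, 54, -48), (-48, 42, 16), (16, 54, -30), (-30, 66, 4), (4, 62, -62), (-62, 62, 4), (4, 66, -30), (-30, 54, 16), … (6 more)
river cycle of g (length 16): (-12, 66, 10), (10, 54, -48), (-48, 42, 16), (16, 54, -30), (-30, 66, 4), (4, 62, -62), (-62, 62, 4), (4, 66, -30), (-30, 54, 16), (16, 42, -48), … (6 more)
cycles coincide ⇒ equivalent

yes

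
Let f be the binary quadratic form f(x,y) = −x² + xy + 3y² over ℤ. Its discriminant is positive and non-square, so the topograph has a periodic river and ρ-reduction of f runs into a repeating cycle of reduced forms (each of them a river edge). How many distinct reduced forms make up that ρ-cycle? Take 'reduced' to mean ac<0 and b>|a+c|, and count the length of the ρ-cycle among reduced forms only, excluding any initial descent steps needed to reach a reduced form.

D = 13, ⌊√D⌋ = 3
descent: ρ → (3,-1,-1)
descent: ρ → (-1,3,1)  [lands on river]
river: ρ → (1,3,-1)
ρ-cycle length = 2 (tail of 2 descent steps not counted)

2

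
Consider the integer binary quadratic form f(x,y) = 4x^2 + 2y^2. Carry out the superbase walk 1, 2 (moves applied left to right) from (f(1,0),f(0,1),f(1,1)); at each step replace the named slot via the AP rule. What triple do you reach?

start (4,2,6) = (f(1,0),f(0,1),f(1,1))
replace slot 1: 2·(2+6) − 4 = 12 → (12,2,6)
replace slot 2: 2·(12+6) − 2 = 34 → (12,34,6)

12,34,6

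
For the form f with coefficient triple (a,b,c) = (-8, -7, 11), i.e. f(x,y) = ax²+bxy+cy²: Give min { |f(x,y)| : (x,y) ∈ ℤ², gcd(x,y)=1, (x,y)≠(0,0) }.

descent: ρ → (11,7,-8)  [lands on river]
river: ρ → (-8,9,10)
river: ρ → (10,11,-7)
river: ρ → (-7,17,4)
river: ρ → (4,15,-11)
river: ρ → (-11,7,8)
river: ρ → (8,9,-10)
river: ρ → (-10,11,7)
river: ρ → (7,17,-4)
river: ρ → (-4,15,11)
closes: descent 1, river 10
min |a| on river = 4

4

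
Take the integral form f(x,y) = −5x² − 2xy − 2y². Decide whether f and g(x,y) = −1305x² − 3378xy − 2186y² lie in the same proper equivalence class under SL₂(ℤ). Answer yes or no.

D₁ = -36, D₂ = -36
f is negative-definite; reduce −f:
−f: flip: (5,2,2)→(2,-2,5)
−f: translate: b→2 (≡-2 mod 4), so (2,-2,5)→(2,2,5)
−f: reduced (well bottom): (2,2,5) with a≤c, −a<b≤a
flip sign back: reduced form of f is (-2,-2,-5)
g is negative-definite; reduce −g:
−g: translate: b→768 (≡3378 mod 2610), so (1305,3378,2186)→(1305,768,113)
−g: flip: (1305,768,113)→(113,-768,1305)
−g: translate: b→-90 (≡-768 mod 226), so (113,-768,1305)→(113,-90,18)
−g: flip: (113,-90,18)→(18,90,113)
−g: translate: b→18 (≡90 mod 36), so (18,90,113)→(18,18,5)
−g: flip: (18,18,5)→(5,-18,18)
−g: translate: b→2 (≡-18 mod 10), so (5,-18,18)→(5,2,2)
−g: flip: (5,2,2)→(2,-2,5)
−g: translate: b→2 (≡-2 mod 4), so (2,-2,5)→(2,2,5)
−g: reduced (well bottom): (2,2,5) with a≤c, −a<b≤a
flip sign back: reduced form of g is (-2,-2,-5)
reduced forms (-2, -2, -5) vs (-2, -2, -5) ⇒ equivalent

yes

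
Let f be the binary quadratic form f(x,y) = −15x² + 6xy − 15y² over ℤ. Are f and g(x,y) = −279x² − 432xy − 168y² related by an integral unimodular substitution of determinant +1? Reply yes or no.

D₁ = -864, D₂ = -864
f is negative-definite; reduce −f:
−f: flip: (15,-6,15)→(15,6,15)
−f: reduced (well bottom): (15,6,15) with a≤c, −a<b≤a
flip sign back: reduced form of f is (-15,-6,-15)
g is negative-definite; reduce −g:
−g: translate: b→-126 (≡432 mod 558), so (279,432,168)→(279,-126,15)
−g: flip: (279,-126,15)→(15,126,279)
−g: translate: b→6 (≡126 mod 30), so (15,126,279)→(15,6,15)
−g: reduced (well bottom): (15,6,15) with a≤c, −a<b≤a
flip sign back: reduced form of g is (-15,-6,-15)
reduced forms (-15, -6, -15) vs (-15, -6, -15) ⇒ equivalent

yes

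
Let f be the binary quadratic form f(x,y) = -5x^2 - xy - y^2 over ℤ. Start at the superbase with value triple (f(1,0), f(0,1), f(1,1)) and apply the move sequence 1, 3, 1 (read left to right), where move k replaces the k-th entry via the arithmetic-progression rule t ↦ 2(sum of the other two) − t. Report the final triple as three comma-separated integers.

start (-5,-1,-7) = (f(1,0),f(0,1),f(1,1))
replace slot 1: 2·((-1)+(-7)) − (-5) = -11 → (-11,-1,-7)
replace slot 3: 2·((-11)+(-1)) − (-7) = -17 → (-11,-1,-17)
replace slot 1: 2·((-1)+(-17)) − (-11) = -25 → (-25,-1,-17)

-25,-1,-17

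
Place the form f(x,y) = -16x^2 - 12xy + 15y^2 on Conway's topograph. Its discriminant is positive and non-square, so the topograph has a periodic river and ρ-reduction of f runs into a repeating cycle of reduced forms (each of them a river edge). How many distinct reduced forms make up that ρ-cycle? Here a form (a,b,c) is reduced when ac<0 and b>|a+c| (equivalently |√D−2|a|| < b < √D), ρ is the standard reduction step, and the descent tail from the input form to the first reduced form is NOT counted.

D = 1104, ⌊√D⌋ = 33
descent: ρ → (15,12,-16)  [lands on river]
river: ρ → (-16,20,11)
river: ρ → (11,24,-12)
river: ρ → (-12,24,11)
river: ρ → (11,20,-16)
river: ρ → (-16,12,15)
river: ρ → (15,18,-13)
river: ρ → (-13,8,20)
river: ρ → (20,32,-1)
river: ρ → (-1,32,20)
river: ρ → (20,8,-13)
river: ρ → (-13,18,15)
ρ-cycle length = 12 (tail of 1 descent step not counted)

12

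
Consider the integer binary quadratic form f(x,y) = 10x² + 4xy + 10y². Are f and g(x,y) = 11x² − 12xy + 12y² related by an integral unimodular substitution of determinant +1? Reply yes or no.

D₁ = -384, D₂ = -384
f: reduced (well bottom): (10,4,10) with a≤c, −a<b≤a
g: translate: b→10 (≡-12 mod 22), so (11,-12,12)→(11,10,11)
g: reduced (well bottom): (11,10,11) with a≤c, −a<b≤a
reduced forms (10, 4, 10) vs (11, 10, 11) ⇒ inequivalent

no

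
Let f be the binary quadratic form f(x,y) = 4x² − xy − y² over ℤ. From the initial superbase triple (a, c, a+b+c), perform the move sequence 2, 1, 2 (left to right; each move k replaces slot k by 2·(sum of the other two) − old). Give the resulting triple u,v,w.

start (4,-1,2) = (f(1,0),f(0,1),f(1,1))
replace slot 2: 2·(4+2) − (-1) = 13 → (4,13,2)
replace slot 1: 2·(13+2) − 4 = 26 → (26,13,2)
replace slot 2: 2·(26+2) − 13 = 43 → (26,43,2)

26,43,2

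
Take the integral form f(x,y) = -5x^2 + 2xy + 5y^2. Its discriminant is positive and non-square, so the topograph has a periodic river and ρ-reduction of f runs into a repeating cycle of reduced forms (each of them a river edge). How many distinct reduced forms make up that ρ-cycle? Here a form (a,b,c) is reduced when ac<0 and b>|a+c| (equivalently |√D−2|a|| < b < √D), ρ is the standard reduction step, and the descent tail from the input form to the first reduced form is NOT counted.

D = 104, ⌊√D⌋ = 10
river: ρ → (5,8,-2)
river: ρ → (-2,8,5)
river: ρ → (5,2,-5)
river: ρ → (-5,8,2)
river: ρ → (2,8,-5)
river: ρ → (-5,2,5)
ρ-cycle length = 6 (tail of 0 descent steps not counted)

6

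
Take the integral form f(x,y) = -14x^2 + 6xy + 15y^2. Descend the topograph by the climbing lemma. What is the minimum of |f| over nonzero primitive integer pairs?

river: ρ → (15,24,-5)
river: ρ → (-5,26,10)
river: ρ → (10,14,-17)
river: ρ → (-17,20,7)
river: ρ → (7,22,-14)
river: ρ → (-14,6,15)
closes: descent 0, river 6
min |a| on river = 5

5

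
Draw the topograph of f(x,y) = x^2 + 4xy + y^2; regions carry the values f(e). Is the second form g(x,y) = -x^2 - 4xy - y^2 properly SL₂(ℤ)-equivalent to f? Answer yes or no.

D₁ = 12, D₂ = 12
river cycle of f (length 2): (1, 2, -2), (-2, 2, 1)
river cycle of g (length 2): (-1, 2, 2), (2, 2, -1)
cycles differ ⇒ inequivalent

no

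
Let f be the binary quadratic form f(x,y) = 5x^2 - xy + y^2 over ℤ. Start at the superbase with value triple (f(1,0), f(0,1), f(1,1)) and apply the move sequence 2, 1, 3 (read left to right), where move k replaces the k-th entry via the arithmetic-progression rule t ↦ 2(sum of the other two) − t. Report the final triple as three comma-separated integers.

start (5,1,5) = (f(1,0),f(0,1),f(1,1))
replace slot 2: 2·(5+5) − 1 = 19 → (5,19,5)
replace slot 1: 2·(19+5) − 5 = 43 → (43,19,5)
replace slot 3: 2·(43+19) − 5 = 119 → (43,19,119)

43,19,119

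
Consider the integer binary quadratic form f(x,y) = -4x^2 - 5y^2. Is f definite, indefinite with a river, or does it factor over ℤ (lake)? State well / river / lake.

D = b²−4ac = 0² − 4·(-4)·(-5) = -80
D < 0 ⇒ definite ⇒ every region one sign ⇒ single well

well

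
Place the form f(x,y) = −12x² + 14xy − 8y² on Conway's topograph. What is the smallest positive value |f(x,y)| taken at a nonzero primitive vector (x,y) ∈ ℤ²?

translate: b→10 (≡-14 mod 24), so (12,-14,8)→(12,10,6)
flip: (12,10,6)→(6,-10,12)
translate: b→2 (≡-10 mod 12), so (6,-10,12)→(6,2,8)
reduced (well bottom): (6,2,8) with a≤c, −a<b≤a
well minimum |f| = |-6| = 6 (negative-definite)

6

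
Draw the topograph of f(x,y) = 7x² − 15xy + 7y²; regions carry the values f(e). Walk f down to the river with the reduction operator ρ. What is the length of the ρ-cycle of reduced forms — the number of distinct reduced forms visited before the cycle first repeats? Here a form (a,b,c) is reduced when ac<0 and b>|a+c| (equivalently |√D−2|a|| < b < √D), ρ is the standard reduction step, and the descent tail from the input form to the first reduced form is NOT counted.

D = 29, ⌊√D⌋ = 5
descent: ρ → (7,1,-1)
descent: ρ → (-1,5,1)  [lands on river]
river: ρ → (1,5,-1)
ρ-cycle length = 2 (tail of 2 descent steps not counted)

2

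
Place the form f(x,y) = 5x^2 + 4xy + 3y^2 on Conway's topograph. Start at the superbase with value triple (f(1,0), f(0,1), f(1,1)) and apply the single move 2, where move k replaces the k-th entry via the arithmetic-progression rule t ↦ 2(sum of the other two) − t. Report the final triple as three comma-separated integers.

start (5,3,12) = (f(1,0),f(0,1),f(1,1))
replace slot 2: 2·(5+12) − 3 = 31 → (5,31,12)

5,31,12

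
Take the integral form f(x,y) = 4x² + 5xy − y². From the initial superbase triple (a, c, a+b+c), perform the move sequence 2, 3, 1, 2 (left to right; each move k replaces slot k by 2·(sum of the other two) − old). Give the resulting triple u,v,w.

start (4,-1,8) = (f(1,0),f(0,1),f(1,1))
replace slot 2: 2·(4+8) − (-1) = 25 → (4,25,8)
replace slot 3: 2·(4+25) − 8 = 50 → (4,25,50)
replace slot 1: 2·(25+50) − 4 = 146 → (146,25,50)
replace slot 2: 2·(146+50) − 25 = 367 → (146,367,50)

146,367,50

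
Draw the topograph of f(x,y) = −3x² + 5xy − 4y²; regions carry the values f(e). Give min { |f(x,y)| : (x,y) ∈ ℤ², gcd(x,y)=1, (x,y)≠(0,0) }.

translate: b→1 (≡-5 mod 6), so (3,-5,4)→(3,1,2)
flip: (3,1,2)→(2,-1,3)
reduced (well bottom): (2,-1,3) with a≤c, −a<b≤a
well minimum |f| = |-2| = 2 (negative-definite)

2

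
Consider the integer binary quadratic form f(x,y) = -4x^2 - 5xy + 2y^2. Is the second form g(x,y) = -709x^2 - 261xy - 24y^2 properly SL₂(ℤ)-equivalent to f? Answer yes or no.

D₁ = 57, D₂ = 57
river cycle of f (length 6): (2, 5, -4), (-4, 3, 3), (3, 3, -4), (-4, 5, 2), (2, 7, -1), (-1, 7, 2)
river cycle of g (length 6): (-4, 3, 3), (3, 3, -4), (-4, 5, 2), (2, 7, -1), (-1, 7, 2), (2, 5, -4)
cycles coincide ⇒ equivalent

yes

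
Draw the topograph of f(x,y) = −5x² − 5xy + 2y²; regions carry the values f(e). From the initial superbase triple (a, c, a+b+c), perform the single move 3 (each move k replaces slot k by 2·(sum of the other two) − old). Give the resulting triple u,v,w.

start (-5,2,-8) = (f(1,0),f(0,1),f(1,1))
replace slot 3: 2·((-5)+2) − (-8) = 2 → (-5,2,2)

-5,2,2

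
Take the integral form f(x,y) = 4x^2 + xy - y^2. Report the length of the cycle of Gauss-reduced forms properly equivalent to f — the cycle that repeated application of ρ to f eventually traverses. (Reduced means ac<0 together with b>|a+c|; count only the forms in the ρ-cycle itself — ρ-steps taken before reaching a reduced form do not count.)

D = 17, ⌊√D⌋ = 4
descent: ρ → (-1,3,2)  [lands on river]
river: ρ → (2,1,-2)
river: ρ → (-2,3,1)
river: ρ → (1,3,-2)
river: ρ → (-2,1,2)
river: ρ → (2,3,-1)
ρ-cycle length = 6 (tail of 1 descent step not counted)

6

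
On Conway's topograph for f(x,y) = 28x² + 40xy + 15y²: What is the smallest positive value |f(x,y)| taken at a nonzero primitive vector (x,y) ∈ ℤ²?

translate: b→-16 (≡40 mod 56), so (28,40,15)→(28,-16,3)
flip: (28,-16,3)→(3,16,28)
translate: b→-2 (≡16 mod 6), so (3,16,28)→(3,-2,7)
reduced (well bottom): (3,-2,7) with a≤c, −a<b≤a
well minimum = a = 3

3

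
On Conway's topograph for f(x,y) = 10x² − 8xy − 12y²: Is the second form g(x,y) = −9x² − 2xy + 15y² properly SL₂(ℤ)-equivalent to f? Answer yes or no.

D₁ = 544, D₂ = 544
river cycle of f (length 6): (-12, 8, 10), (10, 12, -10), (-10, 8, 12), (12, 16, -6), (-6, 20, 6), (6, 16, -12)
river cycle of g (length 4): (-9, 16, 8), (8, 16, -9), (-9, 20, 4), (4, 20, -9)
cycles differ ⇒ inequivalent

no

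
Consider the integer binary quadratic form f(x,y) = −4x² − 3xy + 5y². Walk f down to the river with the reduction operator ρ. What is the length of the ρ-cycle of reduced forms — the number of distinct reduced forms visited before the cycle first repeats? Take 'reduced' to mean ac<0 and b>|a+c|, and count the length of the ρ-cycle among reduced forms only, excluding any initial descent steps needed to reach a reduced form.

D = 89, ⌊√D⌋ = 9
descent: ρ → (5,3,-4)  [lands on river]
river: ρ → (-4,5,4)
river: ρ → (4,3,-5)
river: ρ → (-5,7,2)
river: ρ → (2,9,-1)
river: ρ → (-1,9,2)
river: ρ → (2,7,-5)
river: ρ → (-5,3,4)
river: ρ → (4,5,-4)
river: ρ → (-4,3,5)
river: ρ → (5,7,-2)
river: ρ → (-2,9,1)
river: ρ → (1,9,-2)
river: ρ → (-2,7,5)
ρ-cycle length = 14 (tail of 1 descent step not counted)

14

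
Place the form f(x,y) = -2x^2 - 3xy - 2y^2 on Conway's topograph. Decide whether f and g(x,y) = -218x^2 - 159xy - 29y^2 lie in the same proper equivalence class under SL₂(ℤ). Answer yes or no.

D₁ = -7, D₂ = -7
f is negative-definite; reduce −f:
−f: translate: b→-1 (≡3 mod 4), so (2,3,2)→(2,-1,1)
−f: flip: (2,-1,1)→(1,1,2)
−f: reduced (well bottom): (1,1,2) with a≤c, −a<b≤a
flip sign back: reduced form of f is (-1,-1,-2)
g is negative-definite; reduce −g:
−g: flip: (218,159,29)→(29,-159,218)
−g: translate: b→15 (≡-159 mod 58), so (29,-159,218)→(29,15,2)
−g: flip: (29,15,2)→(2,-15,29)
−g: translate: b→1 (≡-15 mod 4), so (2,-15,29)→(2,1,1)
−g: flip: (2,1,1)→(1,-1,2)
−g: translate: b→1 (≡-1 mod 2), so (1,-1,2)→(1,1,2)
−g: reduced (well bottom): (1,1,2) with a≤c, −a<b≤a
flip sign back: reduced form of g is (-1,-1,-2)
reduced forms (-1, -1, -2) vs (-1, -1, -2) ⇒ equivalent

yes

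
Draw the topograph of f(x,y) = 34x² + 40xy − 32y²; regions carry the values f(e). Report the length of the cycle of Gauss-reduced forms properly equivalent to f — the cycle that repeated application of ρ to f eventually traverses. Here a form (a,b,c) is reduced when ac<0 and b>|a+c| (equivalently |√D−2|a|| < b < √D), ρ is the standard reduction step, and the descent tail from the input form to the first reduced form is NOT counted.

D = 5952, ⌊√D⌋ = 77
river: ρ → (-32,24,42)
river: ρ → (42,60,-14)
river: ρ → (-14,52,58)
river: ρ → (58,64,-8)
river: ρ → (-8,64,58)
river: ρ → (58,52,-14)
river: ρ → (-14,60,42)
river: ρ → (42,24,-32)
river: ρ → (-32,40,34)
river: ρ → (34,28,-38)
river: ρ → (-38,48,24)
river: ρ → (24,48,-38)
river: ρ → (-38,28,34)
river: ρ → (34,40,-32)
ρ-cycle length = 14 (tail of 0 descent steps not counted)

14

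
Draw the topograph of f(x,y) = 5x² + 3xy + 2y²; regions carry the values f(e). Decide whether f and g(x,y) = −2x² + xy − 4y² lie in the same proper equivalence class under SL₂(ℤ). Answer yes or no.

D₁ = -31, D₂ = -31
f: flip: (5,3,2)→(2,-3,5)
f: translate: b→1 (≡-3 mod 4), so (2,-3,5)→(2,1,4)
f: reduced (well bottom): (2,1,4) with a≤c, −a<b≤a
g is negative-definite; reduce −g:
−g: reduced (well bottom): (2,-1,4) with a≤c, −a<b≤a
flip sign back: reduced form of g is (-2,1,-4)
reduced forms (2, 1, 4) vs (-2, 1, -4) ⇒ inequivalent

no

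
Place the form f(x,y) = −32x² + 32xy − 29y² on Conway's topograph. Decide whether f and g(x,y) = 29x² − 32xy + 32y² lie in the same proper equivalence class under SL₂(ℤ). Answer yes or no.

D₁ = -2688, D₂ = -2688
f is negative-definite; reduce −f:
−f: translate: b→32 (≡-32 mod 64), so (32,-32,29)→(32,32,29)
−f: flip: (32,32,29)→(29,-32,32)
−f: translate: b→26 (≡-32 mod 58), so (29,-32,32)→(29,26,29)
−f: reduced (well bottom): (29,26,29) with a≤c, −a<b≤a
flip sign back: reduced form of f is (-29,-26,-29)
g: translate: b→26 (≡-32 mod 58), so (29,-32,32)→(29,26,29)
g: reduced (well bottom): (29,26,29) with a≤c, −a<b≤a
reduced forms (-29, -26, -29) vs (29, 26, 29) ⇒ inequivalent

no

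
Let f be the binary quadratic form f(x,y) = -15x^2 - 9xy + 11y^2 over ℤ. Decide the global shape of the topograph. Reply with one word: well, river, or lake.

D = b²−4ac = (-9)² − 4·(-15)·11 = 741
D > 0 non-square ⇒ indefinite ⇒ periodic river

river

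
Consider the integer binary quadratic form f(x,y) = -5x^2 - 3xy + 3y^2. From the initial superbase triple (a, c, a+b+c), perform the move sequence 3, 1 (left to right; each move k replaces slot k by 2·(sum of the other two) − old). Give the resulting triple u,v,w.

start (-5,3,-5) = (f(1,0),f(0,1),f(1,1))
replace slot 3: 2·((-5)+3) − (-5) = 1 → (-5,3,1)
replace slot 1: 2·(3+1) − (-5) = 13 → (13,3,1)

13,3,1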